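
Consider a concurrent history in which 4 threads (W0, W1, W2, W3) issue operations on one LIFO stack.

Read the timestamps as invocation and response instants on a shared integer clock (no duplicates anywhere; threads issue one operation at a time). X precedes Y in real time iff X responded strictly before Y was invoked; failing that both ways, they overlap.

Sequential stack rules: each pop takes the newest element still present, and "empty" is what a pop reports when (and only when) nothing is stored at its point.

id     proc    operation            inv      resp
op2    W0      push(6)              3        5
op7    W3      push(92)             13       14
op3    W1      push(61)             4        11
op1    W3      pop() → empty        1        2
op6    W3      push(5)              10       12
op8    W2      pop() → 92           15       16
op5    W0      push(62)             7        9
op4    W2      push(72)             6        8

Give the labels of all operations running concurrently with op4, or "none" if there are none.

op4 spans [6,8]; an op avoiding the whole window 6..8 is ordered, any other is concurrent
op1 [1,2]: before
op2 [3,5]: before
op3 [4,11]: concurrent
op5 [7,9]: concurrent
op6 [10,12]: after
op7 [13,14]: after
op8 [15,16]: after

op3, op5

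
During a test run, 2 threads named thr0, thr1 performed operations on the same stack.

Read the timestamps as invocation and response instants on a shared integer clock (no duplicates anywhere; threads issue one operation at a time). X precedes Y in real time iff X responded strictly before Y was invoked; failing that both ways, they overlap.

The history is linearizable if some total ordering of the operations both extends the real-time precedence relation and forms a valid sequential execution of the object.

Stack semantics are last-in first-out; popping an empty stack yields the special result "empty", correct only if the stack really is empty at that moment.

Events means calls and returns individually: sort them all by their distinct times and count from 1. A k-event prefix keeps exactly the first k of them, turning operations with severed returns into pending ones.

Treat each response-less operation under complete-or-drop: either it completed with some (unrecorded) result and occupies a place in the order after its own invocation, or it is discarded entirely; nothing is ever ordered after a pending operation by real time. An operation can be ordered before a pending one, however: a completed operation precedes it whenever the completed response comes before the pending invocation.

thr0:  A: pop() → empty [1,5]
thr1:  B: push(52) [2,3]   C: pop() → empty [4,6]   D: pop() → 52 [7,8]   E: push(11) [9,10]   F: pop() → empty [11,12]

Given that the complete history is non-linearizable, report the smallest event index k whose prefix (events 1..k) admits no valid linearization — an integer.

6

events 1..5 are linearizable; a witness order is A, B:
after step 1 (A pop() → empty): stack <>
after step 2 (B push(52)): stack <52>
include event 6 — C responding at 6 — and every candidate order breaks
one such order, A, B, C, breaks at step 3 where C pop() → empty is illegal
one such order, B, A, C, breaks at step 2 where A pop() → empty is illegal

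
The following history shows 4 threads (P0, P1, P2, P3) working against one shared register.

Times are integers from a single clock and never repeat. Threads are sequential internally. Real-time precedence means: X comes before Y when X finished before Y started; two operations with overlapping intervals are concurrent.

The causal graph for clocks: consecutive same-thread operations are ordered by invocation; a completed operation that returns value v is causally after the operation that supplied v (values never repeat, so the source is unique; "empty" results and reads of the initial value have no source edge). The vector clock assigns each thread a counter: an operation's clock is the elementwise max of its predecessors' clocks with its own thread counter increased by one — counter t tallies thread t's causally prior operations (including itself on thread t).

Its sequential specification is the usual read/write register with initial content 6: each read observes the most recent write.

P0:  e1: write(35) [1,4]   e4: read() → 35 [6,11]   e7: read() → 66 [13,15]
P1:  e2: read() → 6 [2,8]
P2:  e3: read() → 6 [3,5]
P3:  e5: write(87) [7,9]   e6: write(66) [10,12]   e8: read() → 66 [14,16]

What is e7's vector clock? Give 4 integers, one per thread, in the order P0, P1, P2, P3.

e5, invoked 7, has no incoming edges; only P3's bump applies → (0, 0, 0, 1)
e3, invoked 3, has no incoming edges; only P2's bump applies → (0, 0, 1, 0)
e2, invoked 2, has no incoming edges; only P1's bump applies → (0, 1, 0, 0)
e1, invoked 1, has no incoming edges; only P0's bump applies → (1, 0, 0, 0)
invoked at 10, e6 merges VC(e5)=(0, 0, 0, 1) and bumps P3's slot → (0, 0, 0, 2)
invoked at 6, e4 merges VC(e1)=(1, 0, 0, 0) and bumps P0's slot → (2, 0, 0, 0)
invoked at 14, e8 merges VC(e6)=(0, 0, 0, 2) and bumps P3's slot → (0, 0, 0, 3)
invoked at 13, e7 merges VC(e4)=(2, 0, 0, 0), VC(e6)=(0, 0, 0, 2) and bumps P0's slot → (3, 0, 0, 2)
target: VC(e7) = (3, 0, 0, 2)

(3, 0, 0, 2)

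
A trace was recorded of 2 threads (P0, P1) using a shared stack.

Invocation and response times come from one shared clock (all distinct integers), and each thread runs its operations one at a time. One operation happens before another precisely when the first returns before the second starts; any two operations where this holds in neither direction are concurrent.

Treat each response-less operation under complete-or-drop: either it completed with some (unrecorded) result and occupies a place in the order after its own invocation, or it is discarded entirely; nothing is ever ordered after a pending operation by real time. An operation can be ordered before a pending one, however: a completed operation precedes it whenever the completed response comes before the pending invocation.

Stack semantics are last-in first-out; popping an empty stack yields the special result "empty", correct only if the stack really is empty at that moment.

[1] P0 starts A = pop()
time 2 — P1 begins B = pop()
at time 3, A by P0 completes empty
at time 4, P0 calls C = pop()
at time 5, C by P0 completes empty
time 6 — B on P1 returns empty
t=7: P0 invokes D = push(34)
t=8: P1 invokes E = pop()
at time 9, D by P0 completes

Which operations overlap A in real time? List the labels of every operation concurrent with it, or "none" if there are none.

overlap test against A [1,3]: concurrent iff the interval meets 1..3
B [2,6]: concurrent
C [4,5]: after
D [7,9]: after
E [8,…): after

B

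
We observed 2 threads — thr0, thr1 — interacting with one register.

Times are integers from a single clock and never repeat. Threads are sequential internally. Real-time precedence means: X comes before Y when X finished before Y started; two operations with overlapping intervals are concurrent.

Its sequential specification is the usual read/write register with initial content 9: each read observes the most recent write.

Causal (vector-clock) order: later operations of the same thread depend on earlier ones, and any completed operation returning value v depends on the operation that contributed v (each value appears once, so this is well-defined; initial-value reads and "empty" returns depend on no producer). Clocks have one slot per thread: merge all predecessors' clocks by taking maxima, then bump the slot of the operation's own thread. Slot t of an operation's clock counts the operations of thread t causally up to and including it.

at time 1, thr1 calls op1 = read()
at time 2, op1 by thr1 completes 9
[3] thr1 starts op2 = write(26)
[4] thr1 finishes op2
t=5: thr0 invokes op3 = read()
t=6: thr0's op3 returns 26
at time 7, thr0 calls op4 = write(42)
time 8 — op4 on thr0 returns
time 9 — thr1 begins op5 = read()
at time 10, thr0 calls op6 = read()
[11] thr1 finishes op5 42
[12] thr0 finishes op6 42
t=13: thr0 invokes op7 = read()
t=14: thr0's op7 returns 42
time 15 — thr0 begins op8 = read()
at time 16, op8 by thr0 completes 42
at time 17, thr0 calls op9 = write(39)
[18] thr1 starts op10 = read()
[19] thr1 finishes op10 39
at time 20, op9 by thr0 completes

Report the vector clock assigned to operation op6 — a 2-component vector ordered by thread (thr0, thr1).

invoked at 1, op1 has no predecessors; its own thr1 bump gives (0, 1)
op2 (invocation 3): componentwise max over VC(op1)=(0, 1), +1 at thr1, giving (0, 2)
op3 (invocation 5): componentwise max over VC(op2)=(0, 2), +1 at thr0, giving (1, 2)
op4 (invocation 7): componentwise max over VC(op3)=(1, 2), +1 at thr0, giving (2, 2)
op5 (invocation 9): componentwise max over VC(op2)=(0, 2), VC(op4)=(2, 2), +1 at thr1, giving (2, 3)
op6 (invocation 10): componentwise max over VC(op4)=(2, 2), +1 at thr0, giving (3, 2)
op7 (invocation 13): componentwise max over VC(op4)=(2, 2), VC(op6)=(3, 2), +1 at thr0, giving (4, 2)
op8 (invocation 15): componentwise max over VC(op4)=(2, 2), VC(op7)=(4, 2), +1 at thr0, giving (5, 2)
op9 (invocation 17): componentwise max over VC(op8)=(5, 2), +1 at thr0, giving (6, 2)
op10 (invocation 18): componentwise max over VC(op5)=(2, 3), VC(op9)=(6, 2), +1 at thr1, giving (6, 4)
target: VC(op6) = (3, 2)

(3, 2)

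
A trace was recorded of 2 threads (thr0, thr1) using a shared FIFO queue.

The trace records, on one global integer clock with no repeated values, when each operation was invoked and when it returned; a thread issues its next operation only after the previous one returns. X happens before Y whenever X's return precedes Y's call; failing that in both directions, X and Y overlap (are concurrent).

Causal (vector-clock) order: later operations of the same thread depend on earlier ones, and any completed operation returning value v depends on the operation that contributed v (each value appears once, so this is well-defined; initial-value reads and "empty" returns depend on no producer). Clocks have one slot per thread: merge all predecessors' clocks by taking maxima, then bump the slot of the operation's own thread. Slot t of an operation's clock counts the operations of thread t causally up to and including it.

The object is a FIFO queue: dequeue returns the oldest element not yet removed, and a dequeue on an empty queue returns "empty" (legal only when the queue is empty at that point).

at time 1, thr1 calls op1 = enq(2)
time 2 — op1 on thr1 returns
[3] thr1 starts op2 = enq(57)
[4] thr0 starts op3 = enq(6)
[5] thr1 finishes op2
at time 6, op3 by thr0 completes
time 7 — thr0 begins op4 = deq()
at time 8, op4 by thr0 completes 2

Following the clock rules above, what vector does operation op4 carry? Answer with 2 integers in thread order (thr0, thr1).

op1 (invocation 1): nothing precedes it; thr1's component alone gives (0, 1)
op3 (invocation 4): nothing precedes it; thr0's component alone gives (1, 0)
VC(op2, invoked at 3): max of VC(op1)=(0, 1), then +1 on thread thr1 → (0, 2)
VC(op4, invoked at 7): max of VC(op1)=(0, 1), VC(op3)=(1, 0), then +1 on thread thr0 → (2, 1)
target: VC(op4) = (2, 1)

(2, 1)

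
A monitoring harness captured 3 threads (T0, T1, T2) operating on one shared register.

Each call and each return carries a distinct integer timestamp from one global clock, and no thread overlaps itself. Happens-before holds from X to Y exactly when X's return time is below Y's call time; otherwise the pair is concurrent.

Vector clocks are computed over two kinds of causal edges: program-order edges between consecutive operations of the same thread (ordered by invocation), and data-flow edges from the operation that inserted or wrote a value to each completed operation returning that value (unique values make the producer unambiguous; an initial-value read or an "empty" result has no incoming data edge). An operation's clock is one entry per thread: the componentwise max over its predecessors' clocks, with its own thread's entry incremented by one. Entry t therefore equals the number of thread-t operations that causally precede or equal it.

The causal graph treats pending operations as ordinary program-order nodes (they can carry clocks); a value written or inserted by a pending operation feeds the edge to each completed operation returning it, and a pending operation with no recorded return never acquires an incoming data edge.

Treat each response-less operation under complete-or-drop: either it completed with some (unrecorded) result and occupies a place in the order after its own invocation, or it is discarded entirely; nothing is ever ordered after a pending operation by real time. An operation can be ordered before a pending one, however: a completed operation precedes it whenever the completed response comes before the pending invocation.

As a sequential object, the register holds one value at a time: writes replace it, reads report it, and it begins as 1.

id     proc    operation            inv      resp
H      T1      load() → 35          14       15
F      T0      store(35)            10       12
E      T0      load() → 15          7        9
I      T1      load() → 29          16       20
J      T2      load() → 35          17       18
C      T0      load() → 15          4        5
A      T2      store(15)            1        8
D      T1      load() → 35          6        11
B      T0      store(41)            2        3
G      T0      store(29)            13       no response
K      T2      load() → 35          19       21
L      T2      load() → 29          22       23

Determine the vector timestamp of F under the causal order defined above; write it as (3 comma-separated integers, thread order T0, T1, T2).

(4, 0, 1)

root op A, invoked 1: fresh clock plus T2's own tick → (0, 0, 1)
root op B, invoked 2: fresh clock plus T0's own tick → (1, 0, 0)
from VC(A)=(0, 0, 1), VC(B)=(1, 0, 0), C (invoked 4) maxes components and bumps T0 → (2, 0, 1)
from VC(A)=(0, 0, 1), VC(C)=(2, 0, 1), E (invoked 7) maxes components and bumps T0 → (3, 0, 1)
from VC(E)=(3, 0, 1), F (invoked 10) maxes components and bumps T0 → (4, 0, 1)
from VC(A)=(0, 0, 1), VC(F)=(4, 0, 1), J (invoked 17) maxes components and bumps T2 → (4, 0, 2)
from VC(F)=(4, 0, 1), D (invoked 6) maxes components and bumps T1 → (4, 1, 1)
from VC(F)=(4, 0, 1), G (invoked 13) maxes components and bumps T0 → (5, 0, 1)
from VC(F)=(4, 0, 1), VC(J)=(4, 0, 2), K (invoked 19) maxes components and bumps T2 → (4, 0, 3)
from VC(D)=(4, 1, 1), VC(F)=(4, 0, 1), H (invoked 14) maxes components and bumps T1 → (4, 2, 1)
from VC(G)=(5, 0, 1), VC(K)=(4, 0, 3), L (invoked 22) maxes components and bumps T2 → (5, 0, 4)
from VC(G)=(5, 0, 1), VC(H)=(4, 2, 1), I (invoked 16) maxes components and bumps T1 → (5, 3, 1)
target: VC(F) = (4, 0, 1)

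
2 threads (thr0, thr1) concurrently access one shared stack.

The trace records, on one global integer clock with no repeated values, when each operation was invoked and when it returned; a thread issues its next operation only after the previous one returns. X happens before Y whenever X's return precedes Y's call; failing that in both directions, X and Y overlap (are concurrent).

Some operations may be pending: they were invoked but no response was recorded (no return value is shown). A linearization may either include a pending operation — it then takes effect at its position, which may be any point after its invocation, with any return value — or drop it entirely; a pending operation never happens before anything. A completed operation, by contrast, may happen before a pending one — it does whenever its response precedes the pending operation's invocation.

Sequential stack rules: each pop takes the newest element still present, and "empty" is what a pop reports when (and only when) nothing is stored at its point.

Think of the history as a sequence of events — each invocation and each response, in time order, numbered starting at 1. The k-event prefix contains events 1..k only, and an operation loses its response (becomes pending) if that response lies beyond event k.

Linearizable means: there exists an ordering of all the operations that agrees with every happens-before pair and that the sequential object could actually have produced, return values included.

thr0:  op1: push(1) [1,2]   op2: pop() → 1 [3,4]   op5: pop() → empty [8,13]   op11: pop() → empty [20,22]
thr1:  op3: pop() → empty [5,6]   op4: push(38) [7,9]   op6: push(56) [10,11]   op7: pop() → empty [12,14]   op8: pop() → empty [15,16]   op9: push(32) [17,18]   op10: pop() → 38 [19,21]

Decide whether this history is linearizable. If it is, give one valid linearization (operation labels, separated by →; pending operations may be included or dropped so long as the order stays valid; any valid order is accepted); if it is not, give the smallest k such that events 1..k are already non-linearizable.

not linearizable — minimal violating prefix: 14 events

cut after 13 events: linearizable; cut after 14 events (op7 responds, time 14): not linearizable
no legal order exists: 4 real-time-consistent candidates over 7 completed stack operations, all rejected
take op1, op2, op3, op4, op5, op6, op7: step 5 already fails, because op5 pop() → empty cannot occur there
take op1, op2, op3, op4, op6, op5, op7: step 6 already fails, because op5 pop() → empty cannot occur there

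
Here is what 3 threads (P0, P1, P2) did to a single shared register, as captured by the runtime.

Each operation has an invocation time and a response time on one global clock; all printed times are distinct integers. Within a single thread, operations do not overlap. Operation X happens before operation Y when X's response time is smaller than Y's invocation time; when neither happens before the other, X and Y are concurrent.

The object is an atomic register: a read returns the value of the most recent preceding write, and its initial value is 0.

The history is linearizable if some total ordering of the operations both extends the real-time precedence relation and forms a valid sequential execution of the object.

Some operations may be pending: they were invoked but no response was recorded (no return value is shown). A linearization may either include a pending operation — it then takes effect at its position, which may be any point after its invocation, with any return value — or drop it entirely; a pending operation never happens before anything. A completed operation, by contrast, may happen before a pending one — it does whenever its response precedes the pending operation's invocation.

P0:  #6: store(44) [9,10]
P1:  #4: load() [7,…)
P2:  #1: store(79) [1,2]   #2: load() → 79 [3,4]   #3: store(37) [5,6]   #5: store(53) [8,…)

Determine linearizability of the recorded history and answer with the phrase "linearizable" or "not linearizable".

linearizable

a witness: #1, #2, #3, #4, #5, #6
1. #1 store(79), leaving value 79
2. #2 load() → 79, leaving value 79
3. #3 store(37), leaving value 37
4. #4 load() (pending, included), leaving value 37
5. #5 store(53) (pending, included), leaving value 53
6. #6 store(44), leaving value 44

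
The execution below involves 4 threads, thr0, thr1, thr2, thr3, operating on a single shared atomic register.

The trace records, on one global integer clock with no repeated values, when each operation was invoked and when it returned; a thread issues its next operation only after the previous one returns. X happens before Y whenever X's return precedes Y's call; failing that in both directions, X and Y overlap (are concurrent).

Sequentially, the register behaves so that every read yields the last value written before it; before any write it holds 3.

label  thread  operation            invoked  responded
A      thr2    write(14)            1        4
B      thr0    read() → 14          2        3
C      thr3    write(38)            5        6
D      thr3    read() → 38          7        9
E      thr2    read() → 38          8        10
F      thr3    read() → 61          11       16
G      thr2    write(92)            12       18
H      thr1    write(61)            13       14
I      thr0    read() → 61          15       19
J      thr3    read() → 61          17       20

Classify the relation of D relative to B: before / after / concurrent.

after

D spans [7,9], B spans [2,3]
resp(B)=3 < inv(D)=7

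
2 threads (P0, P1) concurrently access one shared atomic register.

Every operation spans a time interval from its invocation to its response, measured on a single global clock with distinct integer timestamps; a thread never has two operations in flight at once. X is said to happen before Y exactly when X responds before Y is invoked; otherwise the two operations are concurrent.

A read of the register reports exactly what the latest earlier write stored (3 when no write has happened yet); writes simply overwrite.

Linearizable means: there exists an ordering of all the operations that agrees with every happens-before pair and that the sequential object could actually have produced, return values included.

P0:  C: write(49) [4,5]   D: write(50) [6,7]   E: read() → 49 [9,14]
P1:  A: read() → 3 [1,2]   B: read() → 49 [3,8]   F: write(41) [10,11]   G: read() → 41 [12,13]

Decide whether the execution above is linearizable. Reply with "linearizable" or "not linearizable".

prefix check: 1..13 passes, 1..14 fails once E's time-14 response joins
all 9 real-time-respecting orders fail — 7 completed atomic register operations, no legal replay
sample order A, B, C, D, E, F, G stalls at step 2 — B read() → 49 has no legal effect
sample order A, B, C, D, F, E, G stalls at step 2 — B read() → 49 has no legal effect

not linearizable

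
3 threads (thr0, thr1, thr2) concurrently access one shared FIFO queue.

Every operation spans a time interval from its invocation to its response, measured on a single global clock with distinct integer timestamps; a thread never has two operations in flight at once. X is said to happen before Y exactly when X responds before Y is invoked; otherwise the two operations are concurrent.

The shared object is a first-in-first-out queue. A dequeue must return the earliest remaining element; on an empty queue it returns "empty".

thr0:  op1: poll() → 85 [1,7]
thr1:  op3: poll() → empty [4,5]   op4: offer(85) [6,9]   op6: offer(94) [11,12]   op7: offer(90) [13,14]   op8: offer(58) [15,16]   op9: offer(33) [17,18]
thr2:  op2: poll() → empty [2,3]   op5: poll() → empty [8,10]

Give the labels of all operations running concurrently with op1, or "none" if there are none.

op2, op3, op4

op1 spans [1,7]; an op avoiding the whole window 1..7 is ordered, any other is concurrent
op2 [2,3]: concurrent
op3 [4,5]: concurrent
op4 [6,9]: concurrent
op5 [8,10]: after
op6 [11,12]: after
op7 [13,14]: after
op8 [15,16]: after
op9 [17,18]: after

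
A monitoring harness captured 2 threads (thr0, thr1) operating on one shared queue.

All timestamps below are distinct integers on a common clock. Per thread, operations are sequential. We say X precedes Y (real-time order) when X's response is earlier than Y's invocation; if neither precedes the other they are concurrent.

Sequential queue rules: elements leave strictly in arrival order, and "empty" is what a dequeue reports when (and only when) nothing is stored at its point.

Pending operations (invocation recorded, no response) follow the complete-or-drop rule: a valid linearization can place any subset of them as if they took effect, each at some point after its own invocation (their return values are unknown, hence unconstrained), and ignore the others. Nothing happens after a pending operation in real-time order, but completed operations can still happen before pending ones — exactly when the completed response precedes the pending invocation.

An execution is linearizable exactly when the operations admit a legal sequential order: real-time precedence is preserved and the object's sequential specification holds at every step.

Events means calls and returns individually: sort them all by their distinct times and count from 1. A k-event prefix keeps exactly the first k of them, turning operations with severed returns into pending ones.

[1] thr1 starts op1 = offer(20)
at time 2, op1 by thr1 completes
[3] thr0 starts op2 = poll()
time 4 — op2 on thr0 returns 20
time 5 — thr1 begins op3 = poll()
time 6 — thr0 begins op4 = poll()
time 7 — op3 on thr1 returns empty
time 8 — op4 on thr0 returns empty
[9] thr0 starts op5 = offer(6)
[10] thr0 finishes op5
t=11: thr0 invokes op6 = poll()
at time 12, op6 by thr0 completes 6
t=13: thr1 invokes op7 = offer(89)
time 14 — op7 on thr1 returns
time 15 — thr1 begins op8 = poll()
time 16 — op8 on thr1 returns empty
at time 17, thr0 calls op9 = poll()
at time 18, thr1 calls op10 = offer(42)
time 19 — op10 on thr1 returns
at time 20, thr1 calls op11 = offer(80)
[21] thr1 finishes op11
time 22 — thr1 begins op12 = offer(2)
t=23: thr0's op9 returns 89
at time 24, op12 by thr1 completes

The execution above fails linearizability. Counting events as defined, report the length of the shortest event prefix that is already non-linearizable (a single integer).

events 1..15 are linearizable; a witness order is op1, op2, op3, op4, op5, op6, op7:
after step 1 (op1 offer(20)): queue <20>
after step 2 (op2 poll() → 20): queue <>
after step 3 (op3 poll() → empty): queue <>
after step 4 (op4 poll() → empty): queue <>
after step 5 (op5 offer(6)): queue <6>
after step 6 (op6 poll() → 6): queue <>
after step 7 (op7 offer(89)): queue <89>
with event 16 included (op8 responding at time 16), all real-time-consistent orders fail
e.g. op1, op2, op3, op4, op5, op6, op7, op8: illegal at step 8, since op8 poll() → empty cannot apply there
e.g. op1, op2, op4, op3, op5, op6, op7, op8: illegal at step 8, since op8 poll() → empty cannot apply there

16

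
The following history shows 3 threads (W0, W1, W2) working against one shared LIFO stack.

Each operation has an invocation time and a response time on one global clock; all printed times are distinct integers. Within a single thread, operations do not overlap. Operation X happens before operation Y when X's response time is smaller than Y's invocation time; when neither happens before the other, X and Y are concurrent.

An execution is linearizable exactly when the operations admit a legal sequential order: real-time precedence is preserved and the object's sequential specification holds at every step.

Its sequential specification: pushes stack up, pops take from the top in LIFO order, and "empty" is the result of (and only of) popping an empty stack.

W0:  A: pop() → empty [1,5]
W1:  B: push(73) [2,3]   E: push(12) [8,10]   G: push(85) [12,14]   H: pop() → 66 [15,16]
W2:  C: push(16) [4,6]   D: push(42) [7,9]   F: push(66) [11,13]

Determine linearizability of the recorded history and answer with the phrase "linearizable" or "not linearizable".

linearizable

a witness: A, B, C, D, E, G, F, H
step 1: A pop() → empty — stack <>
step 2: B push(73) — stack <73>
step 3: C push(16) — stack <73,16>
step 4: D push(42) — stack <73,16,42>
step 5: E push(12) — stack <73,16,42,12>
step 6: G push(85) — stack <73,16,42,12,85>
step 7: F push(66) — stack <73,16,42,12,85,66>
step 8: H pop() → 66 — stack <73,16,42,12,85>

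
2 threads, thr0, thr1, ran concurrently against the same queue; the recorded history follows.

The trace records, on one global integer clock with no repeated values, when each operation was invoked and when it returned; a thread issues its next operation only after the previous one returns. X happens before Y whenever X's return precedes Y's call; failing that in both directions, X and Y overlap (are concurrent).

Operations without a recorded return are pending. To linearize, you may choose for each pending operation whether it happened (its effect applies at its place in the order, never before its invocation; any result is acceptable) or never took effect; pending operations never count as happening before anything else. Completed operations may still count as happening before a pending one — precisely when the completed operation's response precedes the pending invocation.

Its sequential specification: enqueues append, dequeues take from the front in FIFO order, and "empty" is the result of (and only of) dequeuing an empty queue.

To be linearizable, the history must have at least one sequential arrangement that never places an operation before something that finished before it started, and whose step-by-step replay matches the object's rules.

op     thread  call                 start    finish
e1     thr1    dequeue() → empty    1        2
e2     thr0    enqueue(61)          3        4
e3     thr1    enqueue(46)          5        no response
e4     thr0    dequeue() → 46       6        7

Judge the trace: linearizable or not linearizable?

the violation lands at event 7, e4's response at time 7: events 1..6 linearize, events 1..7 do not
a single order respects real time; the 3 completed queue operations fail replay along it
every completion of the 1 pending operation (e3) was checked; none linearizes
take e1, e2, e4 (pending dropped): step 3 already fails, because e4 dequeue() → 46 cannot occur there

not linearizable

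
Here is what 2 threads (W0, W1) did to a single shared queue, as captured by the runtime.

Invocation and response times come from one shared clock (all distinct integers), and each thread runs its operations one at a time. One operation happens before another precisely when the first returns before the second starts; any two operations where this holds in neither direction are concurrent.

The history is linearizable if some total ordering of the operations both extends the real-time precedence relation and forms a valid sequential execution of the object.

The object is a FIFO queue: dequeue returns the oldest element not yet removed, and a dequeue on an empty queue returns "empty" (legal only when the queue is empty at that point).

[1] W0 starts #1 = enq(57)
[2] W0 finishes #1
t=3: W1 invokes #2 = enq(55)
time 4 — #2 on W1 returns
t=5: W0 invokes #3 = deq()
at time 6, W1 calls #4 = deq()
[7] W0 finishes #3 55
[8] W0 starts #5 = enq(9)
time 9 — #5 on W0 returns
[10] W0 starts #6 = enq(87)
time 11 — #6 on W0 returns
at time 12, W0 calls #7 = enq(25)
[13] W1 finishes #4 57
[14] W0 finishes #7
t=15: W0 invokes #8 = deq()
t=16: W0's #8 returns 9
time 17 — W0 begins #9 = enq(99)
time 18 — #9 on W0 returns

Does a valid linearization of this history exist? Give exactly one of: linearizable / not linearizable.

a witness: #1, #2, #4, #3, #5, #6, #7, #8, #9
after step 1 (#1 enq(57)): queue <57>
after step 2 (#2 enq(55)): queue <57,55>
after step 3 (#4 deq() → 57): queue <55>
after step 4 (#3 deq() → 55): queue <>
after step 5 (#5 enq(9)): queue <9>
after step 6 (#6 enq(87)): queue <9,87>
after step 7 (#7 enq(25)): queue <9,87,25>
after step 8 (#8 deq() → 9): queue <87,25>
after step 9 (#9 enq(99)): queue <87,25,99>

linearizable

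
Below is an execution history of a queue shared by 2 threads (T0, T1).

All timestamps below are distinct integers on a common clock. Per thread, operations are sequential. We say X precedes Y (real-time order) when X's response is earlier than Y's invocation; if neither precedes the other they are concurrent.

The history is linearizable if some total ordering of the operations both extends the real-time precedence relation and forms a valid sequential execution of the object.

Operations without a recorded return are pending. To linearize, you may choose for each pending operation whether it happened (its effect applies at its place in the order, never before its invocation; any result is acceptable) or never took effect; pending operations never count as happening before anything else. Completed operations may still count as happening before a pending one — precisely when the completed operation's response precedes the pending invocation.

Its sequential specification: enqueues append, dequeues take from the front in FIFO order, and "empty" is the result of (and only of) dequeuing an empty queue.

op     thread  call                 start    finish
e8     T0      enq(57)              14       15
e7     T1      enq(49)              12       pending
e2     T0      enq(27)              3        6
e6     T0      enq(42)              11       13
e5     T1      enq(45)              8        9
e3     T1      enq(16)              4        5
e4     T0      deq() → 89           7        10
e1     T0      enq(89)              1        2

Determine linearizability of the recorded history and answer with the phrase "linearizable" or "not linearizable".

linearizable

witness order: e1, e2, e3, e4, e5, e6, e7, e8
1. e1 enq(89), leaving queue <89>
2. e2 enq(27), leaving queue <89,27>
3. e3 enq(16), leaving queue <89,27,16>
4. e4 deq() → 89, leaving queue <27,16>
5. e5 enq(45), leaving queue <27,16,45>
6. e6 enq(42), leaving queue <27,16,45,42>
7. e7 enq(49) (pending, included), leaving queue <27,16,45,42,49>
8. e8 enq(57), leaving queue <27,16,45,42,49,57>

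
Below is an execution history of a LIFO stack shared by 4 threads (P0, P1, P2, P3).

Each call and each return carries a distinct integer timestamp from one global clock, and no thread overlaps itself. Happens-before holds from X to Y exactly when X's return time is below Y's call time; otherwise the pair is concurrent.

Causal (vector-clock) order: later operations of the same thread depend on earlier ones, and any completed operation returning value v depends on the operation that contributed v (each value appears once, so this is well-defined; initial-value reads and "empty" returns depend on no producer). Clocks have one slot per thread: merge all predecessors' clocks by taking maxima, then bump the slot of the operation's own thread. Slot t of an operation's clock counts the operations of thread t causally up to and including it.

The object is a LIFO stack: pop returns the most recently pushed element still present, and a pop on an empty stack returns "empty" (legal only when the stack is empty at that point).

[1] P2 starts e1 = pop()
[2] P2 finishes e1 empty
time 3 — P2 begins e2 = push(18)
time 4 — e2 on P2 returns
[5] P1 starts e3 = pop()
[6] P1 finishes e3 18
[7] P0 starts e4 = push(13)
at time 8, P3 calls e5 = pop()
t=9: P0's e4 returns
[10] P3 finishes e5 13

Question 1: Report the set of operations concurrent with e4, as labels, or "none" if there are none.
e5

e4 spans [7,9]: anything still running between times 7 and 9 counts as concurrent
e1 [1,2]: before
e2 [3,4]: before
e3 [5,6]: before
e5 [8,10]: concurrent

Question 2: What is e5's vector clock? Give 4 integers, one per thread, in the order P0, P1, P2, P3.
(1, 0, 0, 1)

VC(e1, invoked at 1): no causal predecessors; +1 on P2 → (0, 0, 1, 0)
VC(e4, invoked at 7): no causal predecessors; +1 on P0 → (1, 0, 0, 0)
VC(e2, invoked at 3): max of VC(e1)=(0, 0, 1, 0), then +1 on thread P2 → (0, 0, 2, 0)
VC(e5, invoked at 8): max of VC(e4)=(1, 0, 0, 0), then +1 on thread P3 → (1, 0, 0, 1)
VC(e3, invoked at 5): max of VC(e2)=(0, 0, 2, 0), then +1 on thread P1 → (0, 1, 2, 0)
target: VC(e5) = (1, 0, 0, 1)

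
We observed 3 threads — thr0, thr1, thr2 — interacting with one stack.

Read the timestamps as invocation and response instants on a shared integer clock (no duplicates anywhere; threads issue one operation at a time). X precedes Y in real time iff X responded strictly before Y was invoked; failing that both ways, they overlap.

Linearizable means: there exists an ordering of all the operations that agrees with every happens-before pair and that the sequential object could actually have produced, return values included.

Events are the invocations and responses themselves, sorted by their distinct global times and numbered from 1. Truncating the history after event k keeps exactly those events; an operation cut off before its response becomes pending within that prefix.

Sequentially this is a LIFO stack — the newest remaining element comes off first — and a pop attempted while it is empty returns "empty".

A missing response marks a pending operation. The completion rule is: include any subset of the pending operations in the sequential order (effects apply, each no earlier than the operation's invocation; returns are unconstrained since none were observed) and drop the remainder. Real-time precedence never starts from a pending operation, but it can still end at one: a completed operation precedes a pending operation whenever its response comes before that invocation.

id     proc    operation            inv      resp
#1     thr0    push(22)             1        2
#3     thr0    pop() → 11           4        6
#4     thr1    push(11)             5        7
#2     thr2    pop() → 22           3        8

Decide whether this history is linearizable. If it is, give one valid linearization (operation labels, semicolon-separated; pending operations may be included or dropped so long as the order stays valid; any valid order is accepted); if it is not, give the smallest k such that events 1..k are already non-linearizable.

linearizable — witness: #1; #2; #4; #3

step 1: #1 push(22) — stack <22>
step 2: #2 pop() → 22 — stack <>
step 3: #4 push(11) — stack <11>
step 4: #3 pop() → 11 — stack <>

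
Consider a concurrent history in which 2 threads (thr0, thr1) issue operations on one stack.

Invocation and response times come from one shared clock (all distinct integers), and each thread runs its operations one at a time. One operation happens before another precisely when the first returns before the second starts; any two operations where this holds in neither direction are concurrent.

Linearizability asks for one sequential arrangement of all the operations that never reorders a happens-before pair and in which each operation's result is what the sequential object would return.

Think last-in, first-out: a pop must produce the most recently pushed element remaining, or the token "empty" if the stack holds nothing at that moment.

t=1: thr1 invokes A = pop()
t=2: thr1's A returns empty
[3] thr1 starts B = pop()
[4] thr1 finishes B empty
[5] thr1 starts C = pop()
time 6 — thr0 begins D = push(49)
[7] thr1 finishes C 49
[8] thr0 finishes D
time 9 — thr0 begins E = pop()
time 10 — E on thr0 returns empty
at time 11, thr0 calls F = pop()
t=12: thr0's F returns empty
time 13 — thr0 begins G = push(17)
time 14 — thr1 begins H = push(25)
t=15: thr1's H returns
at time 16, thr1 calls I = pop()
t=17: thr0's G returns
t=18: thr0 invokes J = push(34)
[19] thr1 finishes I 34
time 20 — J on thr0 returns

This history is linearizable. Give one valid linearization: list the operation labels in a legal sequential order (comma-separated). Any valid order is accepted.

A, B, D, C, E, F, G, H, J, I

step 1: A pop() → empty — stack <>
step 2: B pop() → empty — stack <>
step 3: D push(49) — stack <49>
step 4: C pop() → 49 — stack <>
step 5: E pop() → empty — stack <>
step 6: F pop() → empty — stack <>
step 7: G push(17) — stack <17>
step 8: H push(25) — stack <17,25>
step 9: J push(34) — stack <17,25,34>
step 10: I pop() → 34 — stack <17,25>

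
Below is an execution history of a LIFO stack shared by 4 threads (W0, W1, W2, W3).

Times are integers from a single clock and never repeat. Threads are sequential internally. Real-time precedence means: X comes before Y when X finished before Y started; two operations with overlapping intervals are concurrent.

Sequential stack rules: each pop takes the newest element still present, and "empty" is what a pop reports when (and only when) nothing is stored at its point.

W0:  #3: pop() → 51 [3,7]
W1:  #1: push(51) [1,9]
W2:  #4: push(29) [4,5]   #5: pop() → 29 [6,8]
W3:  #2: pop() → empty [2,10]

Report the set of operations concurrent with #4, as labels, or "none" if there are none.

#1, #2, #3

concurrent with #4 ([4,5]): every op whose interval crosses 4..5
#1 [1,9]: concurrent
#2 [2,10]: concurrent
#3 [3,7]: concurrent
#5 [6,8]: after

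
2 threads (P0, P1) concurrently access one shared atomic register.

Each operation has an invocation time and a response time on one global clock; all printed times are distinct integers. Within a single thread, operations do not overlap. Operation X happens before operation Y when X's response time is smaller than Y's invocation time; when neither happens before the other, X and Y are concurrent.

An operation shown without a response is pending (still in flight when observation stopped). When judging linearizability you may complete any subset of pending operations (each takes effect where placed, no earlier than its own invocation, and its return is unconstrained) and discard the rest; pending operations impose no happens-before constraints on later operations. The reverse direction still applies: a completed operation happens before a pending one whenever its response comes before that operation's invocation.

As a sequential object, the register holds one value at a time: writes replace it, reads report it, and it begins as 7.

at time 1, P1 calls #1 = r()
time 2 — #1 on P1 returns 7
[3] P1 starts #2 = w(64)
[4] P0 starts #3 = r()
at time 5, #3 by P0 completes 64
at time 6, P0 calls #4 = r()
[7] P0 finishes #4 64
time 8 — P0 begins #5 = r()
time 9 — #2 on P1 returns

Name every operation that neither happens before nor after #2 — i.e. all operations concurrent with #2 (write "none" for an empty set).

#3, #4, #5

#2 runs from 3 to 9; window-overlapping ops are concurrent
#1 [1,2]: before
#3 [4,5]: concurrent
#4 [6,7]: concurrent
#5 [8,…): concurrent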